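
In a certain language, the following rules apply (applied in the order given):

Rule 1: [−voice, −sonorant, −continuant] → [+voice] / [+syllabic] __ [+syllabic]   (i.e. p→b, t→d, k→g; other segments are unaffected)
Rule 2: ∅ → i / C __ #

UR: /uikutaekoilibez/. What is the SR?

Rule 1 (intervocalic voicing): /k/ is a voiceless stop between vowels /i/ and /u/, so it voices to [g]. /t/ is a voiceless stop between vowels /u/ and /a/, so it voices to [d]. /k/ is a voiceless stop between vowels /e/ and /o/, so it voices to [g]. /uikutaekoilibez/ → uigudaegoilibez.
Rule 2 (final i-epenthesis): the form ends in the consonant /z/, so [i] is inserted word-finally. /uigudaegoilibez/ → uigudaegoilibezi.

uigudaegoilibezi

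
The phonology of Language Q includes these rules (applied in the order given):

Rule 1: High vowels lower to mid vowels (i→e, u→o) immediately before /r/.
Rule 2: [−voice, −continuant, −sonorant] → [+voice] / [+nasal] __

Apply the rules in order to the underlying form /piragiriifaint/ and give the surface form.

Rule 1 (pre-rhotic lowering): /i/ is a high vowel immediately before /r/, so it lowers to [e]. /i/ is a high vowel immediately before /r/, so it lowers to [e]. /piragiriifaint/ → perageriifaint.
Rule 2 (post-nasal voicing): /t/ is a voiceless stop immediately after the nasal /n/, so it voices to [d]. /perageriifaint/ → perageriifaind.

perageriifaind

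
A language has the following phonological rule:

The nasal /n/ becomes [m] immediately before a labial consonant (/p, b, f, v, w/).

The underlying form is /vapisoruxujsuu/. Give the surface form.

vapisoruxujsuu

No segment of /vapisoruxujsuu/ meets the structural description of the rule, so the form surfaces unchanged.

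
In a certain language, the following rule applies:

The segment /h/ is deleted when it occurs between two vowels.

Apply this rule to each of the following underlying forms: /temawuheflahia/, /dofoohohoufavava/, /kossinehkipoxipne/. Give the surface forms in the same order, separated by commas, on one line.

/temawuheflahia/: /h/ occurs between vowels /u/ and /e/, so it deletes. /h/ occurs between vowels /a/ and /i/, so it deletes. → [temawueflaia].
/dofoohohoufavava/: /h/ occurs between vowels /o/ and /o/, so it deletes. /h/ occurs between vowels /o/ and /o/, so it deletes. → [dofooooufavava].
/kossinehkipoxipne/: the rule's environment is not met; surfaces unchanged as [kossinehkipoxipne].

temawueflaia, dofooooufavava, kossinehkipoxipne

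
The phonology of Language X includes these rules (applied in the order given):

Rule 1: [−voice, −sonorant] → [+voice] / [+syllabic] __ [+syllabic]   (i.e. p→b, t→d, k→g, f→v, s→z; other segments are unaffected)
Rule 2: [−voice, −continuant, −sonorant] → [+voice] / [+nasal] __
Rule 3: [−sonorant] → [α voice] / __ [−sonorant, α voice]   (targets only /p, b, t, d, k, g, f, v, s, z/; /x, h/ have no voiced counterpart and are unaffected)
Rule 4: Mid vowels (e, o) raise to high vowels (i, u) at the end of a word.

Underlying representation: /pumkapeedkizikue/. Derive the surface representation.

Rule 1 (intervocalic voicing): /p/ is a voiceless obstruent between vowels /a/ and /e/, so it voices to [b]. /k/ is a voiceless obstruent between vowels /i/ and /u/, so it voices to [g]. /pumkapeedkizikue/ → pumkabeedkizigue.
Rule 2 (post-nasal voicing): /k/ is a voiceless stop immediately after the nasal /m/, so it voices to [g]. /pumkabeedkizigue/ → pumgabeedkizigue.
Rule 3 (regressive voicing assimilation): /d/ precedes the voiceless obstruent /k/, so it devoices to [t] by assimilation. /pumgabeedkizigue/ → pumgabeetkizigue.
Rule 4 (final vowel raising): /e/ is a mid vowel in word-final position, so it raises to [i]. /pumgabeetkizigue/ → pumgabeetkizigui.

pumgabeetkizigui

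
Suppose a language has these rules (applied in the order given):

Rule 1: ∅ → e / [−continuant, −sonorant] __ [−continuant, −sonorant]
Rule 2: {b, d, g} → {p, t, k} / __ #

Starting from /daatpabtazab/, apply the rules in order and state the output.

Rule 1 (stop-cluster e-epenthesis): /t/ and /p/ form a stop–stop cluster, so [e] is inserted between them. /b/ and /t/ form a stop–stop cluster, so [e] is inserted between them. /daatpabtazab/ → daatepabetazab.
Rule 2 (final devoicing): /b/ is a voiced stop in word-final position, so it devoices to [p]. /daatepabetazab/ → daatepabetazap.

daatepabetazap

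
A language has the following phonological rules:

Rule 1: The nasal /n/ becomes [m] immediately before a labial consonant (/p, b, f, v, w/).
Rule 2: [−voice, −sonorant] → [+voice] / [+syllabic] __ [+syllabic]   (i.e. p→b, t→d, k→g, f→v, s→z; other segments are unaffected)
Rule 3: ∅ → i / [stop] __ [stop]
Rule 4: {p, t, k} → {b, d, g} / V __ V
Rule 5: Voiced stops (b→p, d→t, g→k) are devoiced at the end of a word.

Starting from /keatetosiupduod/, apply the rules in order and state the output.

Rule 1 (nasal place assimilation): no segment meets the environment; /keatetosiupduod/ is unchanged.
Rule 2 (intervocalic voicing): /t/ is a voiceless obstruent between vowels /a/ and /e/, so it voices to [d]. /t/ is a voiceless obstruent between vowels /e/ and /o/, so it voices to [d]. /s/ is a voiceless obstruent between vowels /o/ and /i/, so it voices to [z]. /keatetosiupduod/ → keadedoziupduod.
Rule 3 (stop-cluster i-epenthesis): /p/ and /d/ form a stop–stop cluster, so [i] is inserted between them. /keadedoziupduod/ → keadedoziupiduod.
Rule 4 (intervocalic voicing): /p/ is a voiceless stop between vowels /u/ and /i/, so it voices to [b]. /keadedoziupiduod/ → keadedoziubiduod.
Rule 5 (final devoicing): /d/ is a voiced stop in word-final position, so it devoices to [t]. /keadedoziubiduod/ → keadedoziubiduot.

keadedoziubiduot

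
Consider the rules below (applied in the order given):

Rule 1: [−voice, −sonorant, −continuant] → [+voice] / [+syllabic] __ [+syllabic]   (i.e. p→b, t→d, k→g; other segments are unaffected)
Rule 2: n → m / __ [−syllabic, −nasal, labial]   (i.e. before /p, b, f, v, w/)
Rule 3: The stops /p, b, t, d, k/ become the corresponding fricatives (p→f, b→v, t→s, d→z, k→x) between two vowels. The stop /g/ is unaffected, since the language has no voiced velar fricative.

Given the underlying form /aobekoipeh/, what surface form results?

aovegoiveh

Rule 1 (intervocalic voicing): /k/ is a voiceless stop between vowels /e/ and /o/, so it voices to [g]. /p/ is a voiceless stop between vowels /i/ and /e/, so it voices to [b]. /aobekoipeh/ → aobegoibeh.
Rule 2 (nasal place assimilation): no segment meets the environment; /aobegoibeh/ is unchanged.
Rule 3 (intervocalic spirantization): /b/ is a stop between vowels /o/ and /e/, so it spirantizes to the fricative [v]. /b/ is a stop between vowels /i/ and /e/, so it spirantizes to the fricative [v]. /aobegoibeh/ → aovegoiveh.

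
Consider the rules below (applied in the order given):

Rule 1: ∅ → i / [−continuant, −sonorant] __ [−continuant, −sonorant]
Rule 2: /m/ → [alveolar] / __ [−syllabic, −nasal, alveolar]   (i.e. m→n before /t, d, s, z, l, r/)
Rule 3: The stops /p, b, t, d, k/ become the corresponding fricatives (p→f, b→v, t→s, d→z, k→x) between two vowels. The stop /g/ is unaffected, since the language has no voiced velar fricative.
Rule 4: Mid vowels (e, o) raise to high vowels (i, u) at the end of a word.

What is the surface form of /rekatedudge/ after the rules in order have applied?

rexasezuzigi

Rule 1 (stop-cluster i-epenthesis): /d/ and /g/ form a stop–stop cluster, so [i] is inserted between them. /rekatedudge/ → rekatedudige.
Rule 2 (nasal place assimilation): no segment meets the environment; /rekatedudige/ is unchanged.
Rule 3 (intervocalic spirantization): /k/ is a stop between vowels /e/ and /a/, so it spirantizes to the fricative [x]. /t/ is a stop between vowels /a/ and /e/, so it spirantizes to the fricative [s]. /d/ is a stop between vowels /e/ and /u/, so it spirantizes to the fricative [z]. /d/ is a stop between vowels /u/ and /i/, so it spirantizes to the fricative [z]. /rekatedudige/ → rexasezuzige.
Rule 4 (final vowel raising): /e/ is a mid vowel in word-final position, so it raises to [i]. /rexasezuzige/ → rexasezuzigi.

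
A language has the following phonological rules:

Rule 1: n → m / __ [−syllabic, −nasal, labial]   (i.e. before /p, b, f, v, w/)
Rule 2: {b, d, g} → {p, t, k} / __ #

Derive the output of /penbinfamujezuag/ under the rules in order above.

pembimfamujezuak

Rule 1 (nasal place assimilation): /n/ precedes the labial consonant /b/, so it assimilates in place to [m]. /n/ precedes the labial consonant /f/, so it assimilates in place to [m]. /penbinfamujezuag/ → pembimfamujezuag.
Rule 2 (final devoicing): /g/ is a voiced stop in word-final position, so it devoices to [k]. /pembimfamujezuag/ → pembimfamujezuak.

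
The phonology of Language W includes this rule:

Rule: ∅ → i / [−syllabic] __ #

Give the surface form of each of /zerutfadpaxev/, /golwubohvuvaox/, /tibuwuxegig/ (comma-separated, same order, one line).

/zerutfadpaxev/: the form ends in the consonant /v/, so [i] is inserted word-finally. → [zerutfadpaxevi].
/golwubohvuvaox/: the form ends in the consonant /x/, so [i] is inserted word-finally. → [golwubohvuvaoxi].
/tibuwuxegig/: the form ends in the consonant /g/, so [i] is inserted word-finally. → [tibuwuxegigi].

zerutfadpaxevi, golwubohvuvaoxi, tibuwuxegigi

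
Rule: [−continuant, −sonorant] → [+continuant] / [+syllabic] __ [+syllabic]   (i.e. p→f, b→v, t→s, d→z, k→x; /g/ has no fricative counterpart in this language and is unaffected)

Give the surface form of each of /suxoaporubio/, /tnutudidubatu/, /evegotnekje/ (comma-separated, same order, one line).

suxoaforuvio, tnusuzizuvasu, evegotnekje

/suxoaporubio/: /p/ is a stop between vowels /a/ and /o/, so it spirantizes to the fricative [f]. /b/ is a stop between vowels /u/ and /i/, so it spirantizes to the fricative [v]. → [suxoaforuvio].
/tnutudidubatu/: /t/ is a stop between vowels /u/ and /u/, so it spirantizes to the fricative [s]. /d/ is a stop between vowels /u/ and /i/, so it spirantizes to the fricative [z]. /d/ is a stop between vowels /i/ and /u/, so it spirantizes to the fricative [z]. /b/ is a stop between vowels /u/ and /a/, so it spirantizes to the fricative [v]. /t/ is a stop between vowels /a/ and /u/, so it spirantizes to the fricative [s]. → [tnusuzizuvasu].
/evegotnekje/: the rule's environment is not met; surfaces unchanged as [evegotnekje].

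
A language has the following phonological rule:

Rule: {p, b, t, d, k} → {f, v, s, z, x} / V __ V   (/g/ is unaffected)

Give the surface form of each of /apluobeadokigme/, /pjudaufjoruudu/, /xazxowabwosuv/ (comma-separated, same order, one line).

apluoveazoxigme, pjuzaufjoruuzu, xazxowabwosuv

/apluobeadokigme/: /b/ is a stop between vowels /o/ and /e/, so it spirantizes to the fricative [v]. /d/ is a stop between vowels /a/ and /o/, so it spirantizes to the fricative [z]. /k/ is a stop between vowels /o/ and /i/, so it spirantizes to the fricative [x]. → [apluoveazoxigme].
/pjudaufjoruudu/: /d/ is a stop between vowels /u/ and /a/, so it spirantizes to the fricative [z]. /d/ is a stop between vowels /u/ and /u/, so it spirantizes to the fricative [z]. → [pjuzaufjoruuzu].
/xazxowabwosuv/: the rule's environment is not met; surfaces unchanged as [xazxowabwosuv].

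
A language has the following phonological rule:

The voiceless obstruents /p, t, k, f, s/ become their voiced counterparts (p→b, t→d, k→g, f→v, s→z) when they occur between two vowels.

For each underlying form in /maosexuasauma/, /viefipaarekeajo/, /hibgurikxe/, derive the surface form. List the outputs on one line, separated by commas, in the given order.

/maosexuasauma/: /s/ is a voiceless obstruent between vowels /o/ and /e/, so it voices to [z]. /s/ is a voiceless obstruent between vowels /a/ and /a/, so it voices to [z]. → [maozexuazauma].
/viefipaarekeajo/: /f/ is a voiceless obstruent between vowels /e/ and /i/, so it voices to [v]. /p/ is a voiceless obstruent between vowels /i/ and /a/, so it voices to [b]. /k/ is a voiceless obstruent between vowels /e/ and /e/, so it voices to [g]. → [vievibaaregeajo].
/hibgurikxe/: the rule's environment is not met; surfaces unchanged as [hibgurikxe].

maozexuazauma, vievibaaregeajo, hibgurikxe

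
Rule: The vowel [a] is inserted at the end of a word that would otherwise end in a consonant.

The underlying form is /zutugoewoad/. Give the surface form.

the form ends in the consonant /d/, so [a] is inserted word-finally.
Surface form: [zutugoewoada].

zutugoewoada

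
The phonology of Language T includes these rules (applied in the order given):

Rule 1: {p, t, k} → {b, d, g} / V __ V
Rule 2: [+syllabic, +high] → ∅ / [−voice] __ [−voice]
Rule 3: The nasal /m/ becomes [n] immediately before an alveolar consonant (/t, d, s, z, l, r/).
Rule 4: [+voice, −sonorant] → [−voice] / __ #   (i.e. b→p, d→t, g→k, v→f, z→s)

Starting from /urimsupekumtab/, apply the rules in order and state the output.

Rule 1 (intervocalic voicing): /p/ is a voiceless stop between vowels /u/ and /e/, so it voices to [b]. /k/ is a voiceless stop between vowels /e/ and /u/, so it voices to [g]. /urimsupekumtab/ → urimsubegumtab.
Rule 2 (high vowel syncope): no segment meets the environment; /urimsubegumtab/ is unchanged.
Rule 3 (nasal place assimilation): /m/ precedes the alveolar consonant /s/, so it assimilates in place to [n]. /m/ precedes the alveolar consonant /t/, so it assimilates in place to [n]. /urimsubegumtab/ → urinsubeguntab.
Rule 4 (final devoicing): /b/ is a voiced obstruent in word-final position, so it devoices to [p]. /urinsubeguntab/ → urinsubeguntap.

urinsubeguntap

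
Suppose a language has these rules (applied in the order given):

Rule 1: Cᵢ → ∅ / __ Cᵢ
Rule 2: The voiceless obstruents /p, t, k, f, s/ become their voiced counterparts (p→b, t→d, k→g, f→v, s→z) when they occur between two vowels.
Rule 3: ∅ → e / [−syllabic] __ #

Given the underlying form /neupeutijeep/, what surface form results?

neubeudijeepe

Rule 1 (degemination): no segment meets the environment; /neupeutijeep/ is unchanged.
Rule 2 (intervocalic voicing): /p/ is a voiceless obstruent between vowels /u/ and /e/, so it voices to [b]. /t/ is a voiceless obstruent between vowels /u/ and /i/, so it voices to [d]. /neupeutijeep/ → neubeudijeep.
Rule 3 (final e-epenthesis): the form ends in the consonant /p/, so [e] is inserted word-finally. /neubeudijeep/ → neubeudijeepe.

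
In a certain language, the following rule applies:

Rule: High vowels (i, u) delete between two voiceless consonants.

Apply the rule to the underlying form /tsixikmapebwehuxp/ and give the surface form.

/i/ is a high vowel flanked by voiceless consonants /s/ and /x/, so it deletes.
/i/ is a high vowel flanked by voiceless consonants /x/ and /k/, so it deletes.
/u/ is a high vowel flanked by voiceless consonants /h/ and /x/, so it deletes.
Surface form: [tsxkmapebwehxp].

tsxkmapebwehxp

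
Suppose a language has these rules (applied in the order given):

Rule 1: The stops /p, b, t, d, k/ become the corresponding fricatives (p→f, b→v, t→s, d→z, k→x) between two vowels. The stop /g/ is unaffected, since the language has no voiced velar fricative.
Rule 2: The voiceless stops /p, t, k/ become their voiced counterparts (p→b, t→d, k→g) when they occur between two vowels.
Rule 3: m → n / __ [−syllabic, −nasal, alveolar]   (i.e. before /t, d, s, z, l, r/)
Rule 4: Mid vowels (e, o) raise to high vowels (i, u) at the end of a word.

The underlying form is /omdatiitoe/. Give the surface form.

ondasiisoi

Rule 1 (intervocalic spirantization): /t/ is a stop between vowels /a/ and /i/, so it spirantizes to the fricative [s]. /t/ is a stop between vowels /i/ and /o/, so it spirantizes to the fricative [s]. /omdatiitoe/ → omdasiisoe.
Rule 2 (intervocalic voicing): no segment meets the environment; /omdasiisoe/ is unchanged.
Rule 3 (nasal place assimilation): /m/ precedes the alveolar consonant /d/, so it assimilates in place to [n]. /omdasiisoe/ → ondasiisoe.
Rule 4 (final vowel raising): /e/ is a mid vowel in word-final position, so it raises to [i]. /ondasiisoe/ → ondasiisoi.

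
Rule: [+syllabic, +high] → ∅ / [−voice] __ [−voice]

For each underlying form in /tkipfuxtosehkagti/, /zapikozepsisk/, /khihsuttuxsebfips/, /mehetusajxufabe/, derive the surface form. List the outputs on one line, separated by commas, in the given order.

tkpfxtosehkagti, zapkozepssk, khhsttxsebfps, mehetsajxfabe

/tkipfuxtosehkagti/: /i/ is a high vowel flanked by voiceless consonants /k/ and /p/, so it deletes. /u/ is a high vowel flanked by voiceless consonants /f/ and /x/, so it deletes. → [tkpfxtosehkagti].
/zapikozepsisk/: /i/ is a high vowel flanked by voiceless consonants /p/ and /k/, so it deletes. /i/ is a high vowel flanked by voiceless consonants /s/ and /s/, so it deletes. → [zapkozepssk].
/khihsuttuxsebfips/: /i/ is a high vowel flanked by voiceless consonants /h/ and /h/, so it deletes. /u/ is a high vowel flanked by voiceless consonants /s/ and /t/, so it deletes. /u/ is a high vowel flanked by voiceless consonants /t/ and /x/, so it deletes. /i/ is a high vowel flanked by voiceless consonants /f/ and /p/, so it deletes. → [khhsttxsebfps].
/mehetusajxufabe/: /u/ is a high vowel flanked by voiceless consonants /t/ and /s/, so it deletes. /u/ is a high vowel flanked by voiceless consonants /x/ and /f/, so it deletes. → [mehetsajxfabe].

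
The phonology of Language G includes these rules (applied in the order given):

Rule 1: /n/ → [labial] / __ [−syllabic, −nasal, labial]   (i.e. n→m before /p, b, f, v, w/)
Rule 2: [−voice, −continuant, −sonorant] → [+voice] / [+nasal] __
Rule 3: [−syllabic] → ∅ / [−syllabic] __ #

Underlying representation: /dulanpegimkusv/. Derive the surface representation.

Rule 1 (nasal place assimilation): /n/ precedes the labial consonant /p/, so it assimilates in place to [m]. /dulanpegimkusv/ → dulampegimkusv.
Rule 2 (post-nasal voicing): /p/ is a voiceless stop immediately after the nasal /m/, so it voices to [b]. /k/ is a voiceless stop immediately after the nasal /m/, so it voices to [g]. /dulampegimkusv/ → dulambegimgusv.
Rule 3 (final cluster simplification): /v/ is the second consonant of a word-final cluster /sv/, so it deletes. /dulambegimgusv/ → dulambegimgus.

dulambegimgus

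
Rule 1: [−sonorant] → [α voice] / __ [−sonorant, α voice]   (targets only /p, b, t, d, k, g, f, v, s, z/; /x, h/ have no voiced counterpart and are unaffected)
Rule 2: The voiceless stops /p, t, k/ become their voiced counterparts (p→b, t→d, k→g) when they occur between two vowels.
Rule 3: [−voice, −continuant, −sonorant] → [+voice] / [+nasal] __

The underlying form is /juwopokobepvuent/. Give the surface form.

juwobogobebvuend

Rule 1 (regressive voicing assimilation): /p/ precedes the voiced obstruent /v/, so it voices to [b] by assimilation. /juwopokobepvuent/ → juwopokobebvuent.
Rule 2 (intervocalic voicing): /p/ is a voiceless stop between vowels /o/ and /o/, so it voices to [b]. /k/ is a voiceless stop between vowels /o/ and /o/, so it voices to [g]. /juwopokobebvuent/ → juwobogobebvuent.
Rule 3 (post-nasal voicing): /t/ is a voiceless stop immediately after the nasal /n/, so it voices to [d]. /juwobogobebvuent/ → juwobogobebvuend.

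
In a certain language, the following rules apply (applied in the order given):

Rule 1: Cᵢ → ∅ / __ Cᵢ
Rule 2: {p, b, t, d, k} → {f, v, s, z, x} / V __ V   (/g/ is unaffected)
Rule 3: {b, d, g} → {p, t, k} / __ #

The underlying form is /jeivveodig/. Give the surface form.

jeiveozik

Rule 1 (degemination): /vv/ is a geminate; the first /v/ deletes. /jeivveodig/ → jeiveodig.
Rule 2 (intervocalic spirantization): /d/ is a stop between vowels /o/ and /i/, so it spirantizes to the fricative [z]. /jeiveodig/ → jeiveozig.
Rule 3 (final devoicing): /g/ is a voiced stop in word-final position, so it devoices to [k]. /jeiveozig/ → jeiveozik.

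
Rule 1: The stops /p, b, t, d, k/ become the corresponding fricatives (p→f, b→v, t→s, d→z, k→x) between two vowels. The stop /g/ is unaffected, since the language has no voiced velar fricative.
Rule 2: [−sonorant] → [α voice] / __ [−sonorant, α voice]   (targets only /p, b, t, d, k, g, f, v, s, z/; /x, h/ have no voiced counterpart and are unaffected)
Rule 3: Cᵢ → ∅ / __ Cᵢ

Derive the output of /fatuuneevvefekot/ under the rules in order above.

fasuuneevefexot

Rule 1 (intervocalic spirantization): /t/ is a stop between vowels /a/ and /u/, so it spirantizes to the fricative [s]. /k/ is a stop between vowels /e/ and /o/, so it spirantizes to the fricative [x]. /fatuuneevvefekot/ → fasuuneevvefexot.
Rule 2 (regressive voicing assimilation): no segment meets the environment; /fasuuneevvefexot/ is unchanged.
Rule 3 (degemination): /vv/ is a geminate; the first /v/ deletes. /fasuuneevvefexot/ → fasuuneevefexot.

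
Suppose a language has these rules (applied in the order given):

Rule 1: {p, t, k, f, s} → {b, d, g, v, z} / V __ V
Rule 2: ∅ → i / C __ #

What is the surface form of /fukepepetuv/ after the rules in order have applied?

fugebebeduvi

Rule 1 (intervocalic voicing): /k/ is a voiceless obstruent between vowels /u/ and /e/, so it voices to [g]. /p/ is a voiceless obstruent between vowels /e/ and /e/, so it voices to [b]. /p/ is a voiceless obstruent between vowels /e/ and /e/, so it voices to [b]. /t/ is a voiceless obstruent between vowels /e/ and /u/, so it voices to [d]. /fukepepetuv/ → fugebebeduv.
Rule 2 (final i-epenthesis): the form ends in the consonant /v/, so [i] is inserted word-finally. /fugebebeduv/ → fugebebeduvi.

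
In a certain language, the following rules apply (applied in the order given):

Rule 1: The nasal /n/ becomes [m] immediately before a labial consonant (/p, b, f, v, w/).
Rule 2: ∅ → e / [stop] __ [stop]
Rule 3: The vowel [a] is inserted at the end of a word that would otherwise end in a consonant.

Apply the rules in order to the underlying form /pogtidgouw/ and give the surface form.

Rule 1 (nasal place assimilation): no segment meets the environment; /pogtidgouw/ is unchanged.
Rule 2 (stop-cluster e-epenthesis): /g/ and /t/ form a stop–stop cluster, so [e] is inserted between them. /d/ and /g/ form a stop–stop cluster, so [e] is inserted between them. /pogtidgouw/ → pogetidegouw.
Rule 3 (final a-epenthesis): the form ends in the consonant /w/, so [a] is inserted word-finally. /pogetidegouw/ → pogetidegouwa.

pogetidegouwa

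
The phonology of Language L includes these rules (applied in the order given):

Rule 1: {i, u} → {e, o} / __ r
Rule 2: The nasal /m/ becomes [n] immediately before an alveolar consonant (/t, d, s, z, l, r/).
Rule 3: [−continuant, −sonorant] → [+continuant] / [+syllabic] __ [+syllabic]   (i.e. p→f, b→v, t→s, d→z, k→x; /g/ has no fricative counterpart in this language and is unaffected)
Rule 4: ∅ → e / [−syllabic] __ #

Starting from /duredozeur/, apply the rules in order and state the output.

dorezozeore

Rule 1 (pre-rhotic lowering): /u/ is a high vowel immediately before /r/, so it lowers to [o]. /u/ is a high vowel immediately before /r/, so it lowers to [o]. /duredozeur/ → doredozeor.
Rule 2 (nasal place assimilation): no segment meets the environment; /doredozeor/ is unchanged.
Rule 3 (intervocalic spirantization): /d/ is a stop between vowels /e/ and /o/, so it spirantizes to the fricative [z]. /doredozeor/ → dorezozeor.
Rule 4 (final e-epenthesis): the form ends in the consonant /r/, so [e] is inserted word-finally. /dorezozeor/ → dorezozeore.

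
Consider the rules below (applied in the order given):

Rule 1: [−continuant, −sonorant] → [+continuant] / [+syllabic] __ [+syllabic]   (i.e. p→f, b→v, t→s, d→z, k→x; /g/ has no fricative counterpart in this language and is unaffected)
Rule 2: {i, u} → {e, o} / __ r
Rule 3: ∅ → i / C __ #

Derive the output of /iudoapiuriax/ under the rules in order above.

iuzoafioriaxi

Rule 1 (intervocalic spirantization): /d/ is a stop between vowels /u/ and /o/, so it spirantizes to the fricative [z]. /p/ is a stop between vowels /a/ and /i/, so it spirantizes to the fricative [f]. /iudoapiuriax/ → iuzoafiuriax.
Rule 2 (pre-rhotic lowering): /u/ is a high vowel immediately before /r/, so it lowers to [o]. /iuzoafiuriax/ → iuzoafioriax.
Rule 3 (final i-epenthesis): the form ends in the consonant /x/, so [i] is inserted word-finally. /iuzoafioriax/ → iuzoafioriaxi.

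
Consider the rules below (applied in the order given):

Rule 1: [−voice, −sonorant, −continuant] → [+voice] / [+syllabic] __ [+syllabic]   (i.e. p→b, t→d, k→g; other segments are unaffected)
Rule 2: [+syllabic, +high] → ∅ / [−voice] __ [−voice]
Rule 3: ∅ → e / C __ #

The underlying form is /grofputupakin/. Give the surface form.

grofpudubagine

Rule 1 (intervocalic voicing): /t/ is a voiceless stop between vowels /u/ and /u/, so it voices to [d]. /p/ is a voiceless stop between vowels /u/ and /a/, so it voices to [b]. /k/ is a voiceless stop between vowels /a/ and /i/, so it voices to [g]. /grofputupakin/ → grofpudubagin.
Rule 2 (high vowel syncope): no segment meets the environment; /grofpudubagin/ is unchanged.
Rule 3 (final e-epenthesis): the form ends in the consonant /n/, so [e] is inserted word-finally. /grofpudubagin/ → grofpudubagine.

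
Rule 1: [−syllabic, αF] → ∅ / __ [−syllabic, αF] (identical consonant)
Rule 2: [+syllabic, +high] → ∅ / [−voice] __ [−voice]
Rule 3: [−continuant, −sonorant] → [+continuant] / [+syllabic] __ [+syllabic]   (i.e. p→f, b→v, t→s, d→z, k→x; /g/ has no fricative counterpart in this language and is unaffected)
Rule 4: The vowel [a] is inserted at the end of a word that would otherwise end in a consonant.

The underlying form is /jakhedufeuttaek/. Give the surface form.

jakhezufeusaeka

Rule 1 (degemination): /tt/ is a geminate; the first /t/ deletes. /jakhedufeuttaek/ → jakhedufeutaek.
Rule 2 (high vowel syncope): no segment meets the environment; /jakhedufeutaek/ is unchanged.
Rule 3 (intervocalic spirantization): /d/ is a stop between vowels /e/ and /u/, so it spirantizes to the fricative [z]. /t/ is a stop between vowels /u/ and /a/, so it spirantizes to the fricative [s]. /jakhedufeutaek/ → jakhezufeusaek.
Rule 4 (final a-epenthesis): the form ends in the consonant /k/, so [a] is inserted word-finally. /jakhezufeusaek/ → jakhezufeusaeka.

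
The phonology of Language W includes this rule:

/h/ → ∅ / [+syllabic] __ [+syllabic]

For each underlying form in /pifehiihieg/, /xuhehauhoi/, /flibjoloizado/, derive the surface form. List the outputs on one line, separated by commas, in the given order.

/pifehiihieg/: /h/ occurs between vowels /e/ and /i/, so it deletes. /h/ occurs between vowels /i/ and /i/, so it deletes. → [pifeiiieg].
/xuhehauhoi/: /h/ occurs between vowels /u/ and /e/, so it deletes. /h/ occurs between vowels /e/ and /a/, so it deletes. /h/ occurs between vowels /u/ and /o/, so it deletes. → [xueauoi].
/flibjoloizado/: the rule's environment is not met; surfaces unchanged as [flibjoloizado].

pifeiiieg, xueauoi, flibjoloizado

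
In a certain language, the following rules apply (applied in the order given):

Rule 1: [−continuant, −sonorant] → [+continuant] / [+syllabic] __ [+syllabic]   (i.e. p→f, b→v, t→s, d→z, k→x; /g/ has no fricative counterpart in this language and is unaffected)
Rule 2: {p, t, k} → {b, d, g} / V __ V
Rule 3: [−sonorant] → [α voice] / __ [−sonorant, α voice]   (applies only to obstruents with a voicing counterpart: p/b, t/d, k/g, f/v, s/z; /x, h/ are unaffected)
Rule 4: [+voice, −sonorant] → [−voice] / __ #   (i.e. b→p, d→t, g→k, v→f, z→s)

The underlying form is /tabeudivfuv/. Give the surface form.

Rule 1 (intervocalic spirantization): /b/ is a stop between vowels /a/ and /e/, so it spirantizes to the fricative [v]. /d/ is a stop between vowels /u/ and /i/, so it spirantizes to the fricative [z]. /tabeudivfuv/ → taveuzivfuv.
Rule 2 (intervocalic voicing): no segment meets the environment; /taveuzivfuv/ is unchanged.
Rule 3 (regressive voicing assimilation): /v/ precedes the voiceless obstruent /f/, so it devoices to [f] by assimilation. /taveuzivfuv/ → taveuziffuv.
Rule 4 (final devoicing): /v/ is a voiced obstruent in word-final position, so it devoices to [f]. /taveuziffuv/ → taveuziffuf.

taveuziffuf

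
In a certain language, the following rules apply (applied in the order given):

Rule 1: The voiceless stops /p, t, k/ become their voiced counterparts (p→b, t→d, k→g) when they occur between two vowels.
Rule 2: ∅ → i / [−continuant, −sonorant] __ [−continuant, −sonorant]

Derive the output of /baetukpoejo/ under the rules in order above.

Rule 1 (intervocalic voicing): /t/ is a voiceless stop between vowels /e/ and /u/, so it voices to [d]. /baetukpoejo/ → baedukpoejo.
Rule 2 (stop-cluster i-epenthesis): /k/ and /p/ form a stop–stop cluster, so [i] is inserted between them. /baedukpoejo/ → baedukipoejo.

baedukipoejo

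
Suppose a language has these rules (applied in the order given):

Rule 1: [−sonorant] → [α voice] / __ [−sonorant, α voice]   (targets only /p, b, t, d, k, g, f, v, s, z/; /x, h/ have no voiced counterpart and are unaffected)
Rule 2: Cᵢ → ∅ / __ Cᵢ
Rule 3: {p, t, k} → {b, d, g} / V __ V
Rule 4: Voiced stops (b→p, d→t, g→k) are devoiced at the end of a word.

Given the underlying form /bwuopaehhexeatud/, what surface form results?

Rule 1 (regressive voicing assimilation): no segment meets the environment; /bwuopaehhexeatud/ is unchanged.
Rule 2 (degemination): /hh/ is a geminate; the first /h/ deletes. /bwuopaehhexeatud/ → bwuopaehexeatud.
Rule 3 (intervocalic voicing): /p/ is a voiceless stop between vowels /o/ and /a/, so it voices to [b]. /t/ is a voiceless stop between vowels /a/ and /u/, so it voices to [d]. /bwuopaehexeatud/ → bwuobaehexeadud.
Rule 4 (final devoicing): /d/ is a voiced stop in word-final position, so it devoices to [t]. /bwuobaehexeadud/ → bwuobaehexeadut.

bwuobaehexeadut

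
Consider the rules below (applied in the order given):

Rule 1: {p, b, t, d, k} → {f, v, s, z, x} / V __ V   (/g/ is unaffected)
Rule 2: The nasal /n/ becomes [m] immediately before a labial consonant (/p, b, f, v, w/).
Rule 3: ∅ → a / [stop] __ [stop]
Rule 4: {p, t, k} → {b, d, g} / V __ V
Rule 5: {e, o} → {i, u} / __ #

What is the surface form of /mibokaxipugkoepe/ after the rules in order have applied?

Rule 1 (intervocalic spirantization): /b/ is a stop between vowels /i/ and /o/, so it spirantizes to the fricative [v]. /k/ is a stop between vowels /o/ and /a/, so it spirantizes to the fricative [x]. /p/ is a stop between vowels /i/ and /u/, so it spirantizes to the fricative [f]. /p/ is a stop between vowels /e/ and /e/, so it spirantizes to the fricative [f]. /mibokaxipugkoepe/ → mivoxaxifugkoefe.
Rule 2 (nasal place assimilation): no segment meets the environment; /mivoxaxifugkoefe/ is unchanged.
Rule 3 (stop-cluster a-epenthesis): /g/ and /k/ form a stop–stop cluster, so [a] is inserted between them. /mivoxaxifugkoefe/ → mivoxaxifugakoefe.
Rule 4 (intervocalic voicing): /k/ is a voiceless stop between vowels /a/ and /o/, so it voices to [g]. /mivoxaxifugakoefe/ → mivoxaxifugagoefe.
Rule 5 (final vowel raising): /e/ is a mid vowel in word-final position, so it raises to [i]. /mivoxaxifugagoefe/ → mivoxaxifugagoefi.

mivoxaxifugagoefi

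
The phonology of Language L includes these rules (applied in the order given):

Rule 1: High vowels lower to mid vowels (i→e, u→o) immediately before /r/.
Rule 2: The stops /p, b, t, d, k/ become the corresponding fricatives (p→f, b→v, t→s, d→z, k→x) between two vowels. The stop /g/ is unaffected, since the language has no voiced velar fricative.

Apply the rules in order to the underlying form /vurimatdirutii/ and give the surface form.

Rule 1 (pre-rhotic lowering): /u/ is a high vowel immediately before /r/, so it lowers to [o]. /i/ is a high vowel immediately before /r/, so it lowers to [e]. /vurimatdirutii/ → vorimatderutii.
Rule 2 (intervocalic spirantization): /t/ is a stop between vowels /u/ and /i/, so it spirantizes to the fricative [s]. /vorimatderutii/ → vorimatderusii.

vorimatderusii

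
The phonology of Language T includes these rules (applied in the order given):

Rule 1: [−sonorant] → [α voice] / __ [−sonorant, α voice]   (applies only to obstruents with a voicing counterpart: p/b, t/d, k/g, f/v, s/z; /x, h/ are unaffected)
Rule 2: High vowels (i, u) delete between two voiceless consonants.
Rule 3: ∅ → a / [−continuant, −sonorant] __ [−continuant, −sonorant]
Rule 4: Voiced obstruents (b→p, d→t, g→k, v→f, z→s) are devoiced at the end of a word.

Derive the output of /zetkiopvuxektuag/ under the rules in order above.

Rule 1 (regressive voicing assimilation): /p/ precedes the voiced obstruent /v/, so it voices to [b] by assimilation. /zetkiopvuxektuag/ → zetkiobvuxektuag.
Rule 2 (high vowel syncope): no segment meets the environment; /zetkiobvuxektuag/ is unchanged.
Rule 3 (stop-cluster a-epenthesis): /t/ and /k/ form a stop–stop cluster, so [a] is inserted between them. /k/ and /t/ form a stop–stop cluster, so [a] is inserted between them. /zetkiobvuxektuag/ → zetakiobvuxekatuag.
Rule 4 (final devoicing): /g/ is a voiced obstruent in word-final position, so it devoices to [k]. /zetakiobvuxekatuag/ → zetakiobvuxekatuak.

zetakiobvuxekatuak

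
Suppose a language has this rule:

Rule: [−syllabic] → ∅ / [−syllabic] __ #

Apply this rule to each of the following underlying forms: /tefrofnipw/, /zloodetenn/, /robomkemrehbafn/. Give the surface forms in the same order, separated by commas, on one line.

tefrofnip, zloodeten, robomkemrehbaf

/tefrofnipw/: /w/ is the second consonant of a word-final cluster /pw/, so it deletes. → [tefrofnip].
/zloodetenn/: /n/ is the second consonant of a word-final cluster /nn/, so it deletes. → [zloodeten].
/robomkemrehbafn/: /n/ is the second consonant of a word-final cluster /fn/, so it deletes. → [robomkemrehbaf].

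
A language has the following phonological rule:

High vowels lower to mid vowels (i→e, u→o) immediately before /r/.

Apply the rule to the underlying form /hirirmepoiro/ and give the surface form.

/i/ is a high vowel immediately before /r/, so it lowers to [e].
/i/ is a high vowel immediately before /r/, so it lowers to [e].
/i/ is a high vowel immediately before /r/, so it lowers to [e].
Surface form: [herermepoero].

herermepoero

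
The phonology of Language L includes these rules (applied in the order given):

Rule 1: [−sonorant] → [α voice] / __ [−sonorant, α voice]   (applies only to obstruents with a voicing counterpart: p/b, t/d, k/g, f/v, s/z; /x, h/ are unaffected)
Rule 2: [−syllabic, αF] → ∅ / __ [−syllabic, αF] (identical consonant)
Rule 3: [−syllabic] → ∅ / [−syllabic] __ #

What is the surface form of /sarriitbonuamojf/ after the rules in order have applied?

Rule 1 (regressive voicing assimilation): /t/ precedes the voiced obstruent /b/, so it voices to [d] by assimilation. /sarriitbonuamojf/ → sarriidbonuamojf.
Rule 2 (degemination): /rr/ is a geminate; the first /r/ deletes. /sarriidbonuamojf/ → sariidbonuamojf.
Rule 3 (final cluster simplification): /f/ is the second consonant of a word-final cluster /jf/, so it deletes. /sariidbonuamojf/ → sariidbonuamoj.

sariidbonuamoj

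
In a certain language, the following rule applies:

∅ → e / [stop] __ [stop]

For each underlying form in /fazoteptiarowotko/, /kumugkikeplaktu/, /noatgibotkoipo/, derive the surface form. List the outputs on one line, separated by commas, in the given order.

fazotepetiarowoteko, kumugekikeplaketu, noategibotekoipo

/fazoteptiarowotko/: /p/ and /t/ form a stop–stop cluster, so [e] is inserted between them. /t/ and /k/ form a stop–stop cluster, so [e] is inserted between them. → [fazotepetiarowoteko].
/kumugkikeplaktu/: /g/ and /k/ form a stop–stop cluster, so [e] is inserted between them. /k/ and /t/ form a stop–stop cluster, so [e] is inserted between them. → [kumugekikeplaketu].
/noatgibotkoipo/: /t/ and /g/ form a stop–stop cluster, so [e] is inserted between them. /t/ and /k/ form a stop–stop cluster, so [e] is inserted between them. → [noategibotekoipo].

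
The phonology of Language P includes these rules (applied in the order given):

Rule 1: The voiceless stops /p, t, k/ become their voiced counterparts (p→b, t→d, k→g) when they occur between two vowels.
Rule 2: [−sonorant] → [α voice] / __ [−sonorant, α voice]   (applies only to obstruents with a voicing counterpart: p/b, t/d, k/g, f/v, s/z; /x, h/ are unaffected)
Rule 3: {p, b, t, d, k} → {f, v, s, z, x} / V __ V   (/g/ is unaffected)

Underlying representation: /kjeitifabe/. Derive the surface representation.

Rule 1 (intervocalic voicing): /t/ is a voiceless stop between vowels /i/ and /i/, so it voices to [d]. /kjeitifabe/ → kjeidifabe.
Rule 2 (regressive voicing assimilation): no segment meets the environment; /kjeidifabe/ is unchanged.
Rule 3 (intervocalic spirantization): /d/ is a stop between vowels /i/ and /i/, so it spirantizes to the fricative [z]. /b/ is a stop between vowels /a/ and /e/, so it spirantizes to the fricative [v]. /kjeidifabe/ → kjeizifave.

kjeizifave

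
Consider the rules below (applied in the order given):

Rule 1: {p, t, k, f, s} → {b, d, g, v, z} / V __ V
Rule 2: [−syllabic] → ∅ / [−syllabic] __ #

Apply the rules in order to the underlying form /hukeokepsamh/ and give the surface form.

Rule 1 (intervocalic voicing): /k/ is a voiceless obstruent between vowels /u/ and /e/, so it voices to [g]. /k/ is a voiceless obstruent between vowels /o/ and /e/, so it voices to [g]. /hukeokepsamh/ → hugeogepsamh.
Rule 2 (final cluster simplification): /h/ is the second consonant of a word-final cluster /mh/, so it deletes. /hugeogepsamh/ → hugeogepsam.

hugeogepsam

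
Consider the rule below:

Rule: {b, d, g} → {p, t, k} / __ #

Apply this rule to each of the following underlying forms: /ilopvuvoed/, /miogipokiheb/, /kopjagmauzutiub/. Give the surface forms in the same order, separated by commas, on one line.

/ilopvuvoed/: /d/ is a voiced stop in word-final position, so it devoices to [t]. → [ilopvuvoet].
/miogipokiheb/: /b/ is a voiced stop in word-final position, so it devoices to [p]. → [miogipokihep].
/kopjagmauzutiub/: /b/ is a voiced stop in word-final position, so it devoices to [p]. → [kopjagmauzutiup].

ilopvuvoet, miogipokihep, kopjagmauzutiup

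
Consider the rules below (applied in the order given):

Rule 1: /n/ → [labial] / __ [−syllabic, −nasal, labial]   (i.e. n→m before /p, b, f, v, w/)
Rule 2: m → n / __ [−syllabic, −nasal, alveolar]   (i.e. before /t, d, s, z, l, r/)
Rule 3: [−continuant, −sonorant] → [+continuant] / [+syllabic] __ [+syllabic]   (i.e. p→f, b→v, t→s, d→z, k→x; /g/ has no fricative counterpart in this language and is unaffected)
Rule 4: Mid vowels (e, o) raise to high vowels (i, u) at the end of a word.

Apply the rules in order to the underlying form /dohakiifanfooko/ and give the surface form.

dohaxiifamfooxu

Rule 1 (nasal place assimilation): /n/ precedes the labial consonant /f/, so it assimilates in place to [m]. /dohakiifanfooko/ → dohakiifamfooko.
Rule 2 (nasal place assimilation): no segment meets the environment; /dohakiifamfooko/ is unchanged.
Rule 3 (intervocalic spirantization): /k/ is a stop between vowels /a/ and /i/, so it spirantizes to the fricative [x]. /k/ is a stop between vowels /o/ and /o/, so it spirantizes to the fricative [x]. /dohakiifamfooko/ → dohaxiifamfooxo.
Rule 4 (final vowel raising): /o/ is a mid vowel in word-final position, so it raises to [u]. /dohaxiifamfooxo/ → dohaxiifamfooxu.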